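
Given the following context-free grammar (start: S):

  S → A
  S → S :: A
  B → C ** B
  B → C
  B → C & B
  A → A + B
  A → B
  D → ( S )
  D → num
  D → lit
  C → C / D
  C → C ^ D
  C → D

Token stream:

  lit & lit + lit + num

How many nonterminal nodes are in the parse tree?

16

[S [A [A [A [B [C [D lit]] & [B [C [D lit]]]]] + [B [C [D lit]]]] + [B [C [D num]]]]]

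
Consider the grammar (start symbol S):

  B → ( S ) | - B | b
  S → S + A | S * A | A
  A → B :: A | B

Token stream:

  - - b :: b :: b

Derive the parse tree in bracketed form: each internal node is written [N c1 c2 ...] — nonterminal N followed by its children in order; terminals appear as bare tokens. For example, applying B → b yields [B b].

S
A
B :: A
- B :: A
- - B :: A
- - b :: A
- - b :: B :: A
- - b :: b :: A
- - b :: b :: B
- - b :: b :: b

[S [A [B - [B - [B b]]] :: [A [B b] :: [A [B b]]]]]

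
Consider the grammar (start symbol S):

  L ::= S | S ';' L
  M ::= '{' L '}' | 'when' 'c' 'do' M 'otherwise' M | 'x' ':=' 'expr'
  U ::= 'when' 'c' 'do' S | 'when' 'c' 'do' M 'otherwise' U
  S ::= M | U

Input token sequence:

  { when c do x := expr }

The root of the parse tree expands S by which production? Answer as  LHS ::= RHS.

[S [M { [L [S [U when c do [S [M x := expr]]]]] }]]

S ::= M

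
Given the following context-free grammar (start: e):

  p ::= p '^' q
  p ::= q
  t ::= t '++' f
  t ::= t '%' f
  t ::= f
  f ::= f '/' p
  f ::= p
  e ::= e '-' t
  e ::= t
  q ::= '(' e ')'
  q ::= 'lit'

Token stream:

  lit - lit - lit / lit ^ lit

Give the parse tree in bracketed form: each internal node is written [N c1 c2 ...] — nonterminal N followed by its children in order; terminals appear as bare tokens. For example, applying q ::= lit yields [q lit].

[e [e [e [t [f [p [q lit]]]]] - [t [f [p [q lit]]]]] - [t [f [f [p [q lit]]] / [p [p [q lit]] ^ [q lit]]]]]

e
e - t
e - t - t
t - t - t
f - t - t
p - t - t
q - t - t
lit - t - t
lit - f - t
lit - p - t
lit - q - t
lit - lit - t
lit - lit - f
lit - lit - f / p
lit - lit - p / p
lit - lit - q / p
lit - lit - lit / p
lit - lit - lit / p ^ q
lit - lit - lit / q ^ q
lit - lit - lit / lit ^ q
lit - lit - lit / lit ^ lit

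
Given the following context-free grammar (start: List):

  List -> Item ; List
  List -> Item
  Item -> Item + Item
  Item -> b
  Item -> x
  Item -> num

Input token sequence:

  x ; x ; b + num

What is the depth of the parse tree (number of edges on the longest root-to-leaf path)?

5

[List [Item x] ; [List [Item x] ; [List [Item [Item b] + [Item num]]]]]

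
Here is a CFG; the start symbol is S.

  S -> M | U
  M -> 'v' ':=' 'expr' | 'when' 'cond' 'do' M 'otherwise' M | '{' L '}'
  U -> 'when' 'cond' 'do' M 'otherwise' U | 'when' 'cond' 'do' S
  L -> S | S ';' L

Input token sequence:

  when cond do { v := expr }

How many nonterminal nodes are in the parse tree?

[S [U when cond do [S [M { [L [S [M v := expr]]] }]]]]

7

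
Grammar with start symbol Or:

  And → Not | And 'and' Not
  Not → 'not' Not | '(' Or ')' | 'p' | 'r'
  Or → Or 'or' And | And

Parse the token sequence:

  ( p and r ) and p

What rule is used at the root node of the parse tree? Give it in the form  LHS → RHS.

Or → And

[Or [And [And [Not ( [Or [And [And [Not p]] and [Not r]]] )]] and [Not p]]]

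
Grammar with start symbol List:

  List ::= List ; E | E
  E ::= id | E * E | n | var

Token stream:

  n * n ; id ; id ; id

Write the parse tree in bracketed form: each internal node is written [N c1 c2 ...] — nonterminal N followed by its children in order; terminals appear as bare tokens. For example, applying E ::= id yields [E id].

[List [List [List [List [E [E n] * [E n]]] ; [E id]] ; [E id]] ; [E id]]

List
List ; E
List ; E ; E
List ; E ; E ; E
E ; E ; E ; E
E * E ; E ; E ; E
n * E ; E ; E ; E
n * n ; E ; E ; E
n * n ; id ; E ; E
n * n ; id ; id ; E
n * n ; id ; id ; id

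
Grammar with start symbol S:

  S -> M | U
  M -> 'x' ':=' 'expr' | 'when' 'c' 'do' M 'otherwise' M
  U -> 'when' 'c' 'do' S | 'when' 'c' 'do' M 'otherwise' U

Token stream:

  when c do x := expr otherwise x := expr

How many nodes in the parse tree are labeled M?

[S [M when c do [M x := expr] otherwise [M x := expr]]]

3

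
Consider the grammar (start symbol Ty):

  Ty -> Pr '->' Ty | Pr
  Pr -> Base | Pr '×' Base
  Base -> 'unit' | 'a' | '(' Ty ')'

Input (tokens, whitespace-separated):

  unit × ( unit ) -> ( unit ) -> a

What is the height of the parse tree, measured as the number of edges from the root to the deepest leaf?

[Ty [Pr [Pr [Base unit]] × [Base ( [Ty [Pr [Base unit]]] )]] -> [Ty [Pr [Base ( [Ty [Pr [Base unit]]] )]] -> [Ty [Pr [Base a]]]]]

7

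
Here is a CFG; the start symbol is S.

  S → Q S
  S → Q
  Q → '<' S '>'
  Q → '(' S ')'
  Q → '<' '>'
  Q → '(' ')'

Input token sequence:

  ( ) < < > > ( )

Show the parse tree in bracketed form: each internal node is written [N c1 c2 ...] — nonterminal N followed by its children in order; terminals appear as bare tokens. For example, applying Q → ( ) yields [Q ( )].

S
Q S
( ) S
( ) Q S
( ) < S > S
( ) < Q > S
( ) < < > > S
( ) < < > > Q
( ) < < > > ( )

[S [Q ( )] [S [Q < [S [Q < >]] >] [S [Q ( )]]]]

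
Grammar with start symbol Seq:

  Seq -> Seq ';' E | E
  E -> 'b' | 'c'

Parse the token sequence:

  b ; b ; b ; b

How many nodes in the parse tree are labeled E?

4

[Seq [Seq [Seq [Seq [E b]] ; [E b]] ; [E b]] ; [E b]]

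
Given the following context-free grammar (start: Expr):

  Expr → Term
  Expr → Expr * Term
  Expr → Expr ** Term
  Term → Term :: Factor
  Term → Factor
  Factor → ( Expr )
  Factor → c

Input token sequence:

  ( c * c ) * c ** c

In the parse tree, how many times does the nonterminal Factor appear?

5

[Expr [Expr [Expr [Term [Factor ( [Expr [Expr [Term [Factor c]]] * [Term [Factor c]]] )]]] * [Term [Factor c]]] ** [Term [Factor c]]]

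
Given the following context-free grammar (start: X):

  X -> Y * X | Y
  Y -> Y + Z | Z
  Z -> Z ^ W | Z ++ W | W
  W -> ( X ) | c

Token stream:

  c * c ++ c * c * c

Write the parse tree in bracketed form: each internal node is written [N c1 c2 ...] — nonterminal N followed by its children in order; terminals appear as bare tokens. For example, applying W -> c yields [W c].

X
Y * X
Z * X
W * X
c * X
c * Y * X
c * Z * X
c * Z ++ W * X
c * W ++ W * X
c * c ++ W * X
c * c ++ c * X
c * c ++ c * Y * X
c * c ++ c * Z * X
c * c ++ c * W * X
c * c ++ c * c * X
c * c ++ c * c * Y
c * c ++ c * c * Z
c * c ++ c * c * W
c * c ++ c * c * c

[X [Y [Z [W c]]] * [X [Y [Z [Z [W c]] ++ [W c]]] * [X [Y [Z [W c]]] * [X [Y [Z [W c]]]]]]]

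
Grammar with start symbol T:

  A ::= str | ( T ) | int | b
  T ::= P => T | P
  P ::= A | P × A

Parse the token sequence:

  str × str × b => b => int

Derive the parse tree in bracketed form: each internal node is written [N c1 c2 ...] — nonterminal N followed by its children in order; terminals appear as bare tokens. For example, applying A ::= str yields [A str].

[T [P [P [P [A str]] × [A str]] × [A b]] => [T [P [A b]] => [T [P [A int]]]]]

T
P => T
P × A => T
P × A × A => T
A × A × A => T
str × A × A => T
str × str × A => T
str × str × b => T
str × str × b => P => T
str × str × b => A => T
str × str × b => b => T
str × str × b => b => P
str × str × b => b => A
str × str × b => b => int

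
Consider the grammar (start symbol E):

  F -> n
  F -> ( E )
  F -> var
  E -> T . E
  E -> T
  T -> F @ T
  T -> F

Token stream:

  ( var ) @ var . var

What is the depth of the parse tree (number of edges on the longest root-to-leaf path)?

[E [T [F ( [E [T [F var]]] )] @ [T [F var]]] . [E [T [F var]]]]

6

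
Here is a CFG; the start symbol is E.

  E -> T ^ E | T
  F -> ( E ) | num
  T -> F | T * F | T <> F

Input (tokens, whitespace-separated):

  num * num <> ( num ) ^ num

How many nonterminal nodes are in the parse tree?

13

[E [T [T [T [F num]] * [F num]] <> [F ( [E [T [F num]]] )]] ^ [E [T [F num]]]]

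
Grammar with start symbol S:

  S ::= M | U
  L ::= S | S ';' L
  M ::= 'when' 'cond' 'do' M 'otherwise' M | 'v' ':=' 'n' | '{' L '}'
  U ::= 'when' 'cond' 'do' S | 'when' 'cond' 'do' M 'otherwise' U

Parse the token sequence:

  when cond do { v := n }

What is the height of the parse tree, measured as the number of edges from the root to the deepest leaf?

[S [U when cond do [S [M { [L [S [M v := n]]] }]]]]

7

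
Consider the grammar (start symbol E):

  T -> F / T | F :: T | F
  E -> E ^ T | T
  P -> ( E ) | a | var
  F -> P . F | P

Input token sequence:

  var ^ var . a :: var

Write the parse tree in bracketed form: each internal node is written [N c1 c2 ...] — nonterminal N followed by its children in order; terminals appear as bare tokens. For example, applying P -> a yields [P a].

[E [E [T [F [P var]]]] ^ [T [F [P var] . [F [P a]]] :: [T [F [P var]]]]]

E
E ^ T
T ^ T
F ^ T
P ^ T
var ^ T
var ^ F :: T
var ^ P . F :: T
var ^ var . F :: T
var ^ var . P :: T
var ^ var . a :: T
var ^ var . a :: F
var ^ var . a :: P
var ^ var . a :: var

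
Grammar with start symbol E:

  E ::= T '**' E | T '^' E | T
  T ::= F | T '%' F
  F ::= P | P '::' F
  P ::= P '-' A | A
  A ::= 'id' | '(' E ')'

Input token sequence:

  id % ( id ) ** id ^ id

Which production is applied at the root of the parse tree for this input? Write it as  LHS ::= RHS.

[E [T [T [F [P [A id]]]] % [F [P [A ( [E [T [F [P [A id]]]]] )]]]] ** [E [T [F [P [A id]]]] ^ [E [T [F [P [A id]]]]]]]

E ::= T '**' E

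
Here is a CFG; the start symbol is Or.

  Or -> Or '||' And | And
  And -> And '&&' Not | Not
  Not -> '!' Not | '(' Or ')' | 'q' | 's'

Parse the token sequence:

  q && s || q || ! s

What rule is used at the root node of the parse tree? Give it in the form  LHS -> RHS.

[Or [Or [Or [And [And [Not q]] && [Not s]]] || [And [Not q]]] || [And [Not ! [Not s]]]]

Or -> Or '||' And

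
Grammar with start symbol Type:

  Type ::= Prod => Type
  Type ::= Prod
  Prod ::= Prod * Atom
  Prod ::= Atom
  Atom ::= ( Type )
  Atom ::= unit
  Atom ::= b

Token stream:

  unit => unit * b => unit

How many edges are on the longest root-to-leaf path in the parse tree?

5

[Type [Prod [Atom unit]] => [Type [Prod [Prod [Atom unit]] * [Atom b]] => [Type [Prod [Atom unit]]]]]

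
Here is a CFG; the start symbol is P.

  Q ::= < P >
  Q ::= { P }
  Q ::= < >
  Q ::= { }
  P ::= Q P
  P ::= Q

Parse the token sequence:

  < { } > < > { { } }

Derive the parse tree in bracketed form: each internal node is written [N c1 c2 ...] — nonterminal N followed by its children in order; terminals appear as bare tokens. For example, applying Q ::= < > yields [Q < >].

[P [Q < [P [Q { }]] >] [P [Q < >] [P [Q { [P [Q { }]] }]]]]

P
Q P
< P > P
< Q > P
< { } > P
< { } > Q P
< { } > < > P
< { } > < > Q
< { } > < > { P }
< { } > < > { Q }
< { } > < > { { } }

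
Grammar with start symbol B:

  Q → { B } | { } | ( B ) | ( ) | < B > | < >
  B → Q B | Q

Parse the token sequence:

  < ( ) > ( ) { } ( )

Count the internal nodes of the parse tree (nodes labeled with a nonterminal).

[B [Q < [B [Q ( )]] >] [B [Q ( )] [B [Q { }] [B [Q ( )]]]]]

10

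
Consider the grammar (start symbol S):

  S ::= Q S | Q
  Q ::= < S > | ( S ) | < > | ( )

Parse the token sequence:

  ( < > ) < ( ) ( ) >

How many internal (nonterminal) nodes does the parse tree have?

[S [Q ( [S [Q < >]] )] [S [Q < [S [Q ( )] [S [Q ( )]]] >]]]

10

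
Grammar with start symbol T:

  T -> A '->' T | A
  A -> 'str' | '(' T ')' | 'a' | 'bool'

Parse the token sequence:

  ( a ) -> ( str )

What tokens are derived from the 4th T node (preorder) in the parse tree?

[T [A ( [T [A a]] )] -> [T [A ( [T [A str]] )]]]

str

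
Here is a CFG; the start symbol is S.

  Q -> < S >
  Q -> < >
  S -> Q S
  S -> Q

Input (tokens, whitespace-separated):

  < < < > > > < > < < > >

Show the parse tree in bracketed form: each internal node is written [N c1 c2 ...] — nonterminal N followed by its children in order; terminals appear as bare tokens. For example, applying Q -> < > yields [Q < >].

S
Q S
< S > S
< Q > S
< < S > > S
< < Q > > S
< < < > > > S
< < < > > > Q S
< < < > > > < > S
< < < > > > < > Q
< < < > > > < > < S >
< < < > > > < > < Q >
< < < > > > < > < < > >

[S [Q < [S [Q < [S [Q < >]] >]] >] [S [Q < >] [S [Q < [S [Q < >]] >]]]]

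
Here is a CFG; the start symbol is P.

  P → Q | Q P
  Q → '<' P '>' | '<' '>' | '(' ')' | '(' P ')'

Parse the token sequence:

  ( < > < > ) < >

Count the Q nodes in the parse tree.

4

[P [Q ( [P [Q < >] [P [Q < >]]] )] [P [Q < >]]]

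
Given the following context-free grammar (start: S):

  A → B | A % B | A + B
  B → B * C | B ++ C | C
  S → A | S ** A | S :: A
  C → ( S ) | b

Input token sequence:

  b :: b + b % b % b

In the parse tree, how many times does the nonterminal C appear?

[S [S [A [B [C b]]]] :: [A [A [A [A [B [C b]]] + [B [C b]]] % [B [C b]]] % [B [C b]]]]

5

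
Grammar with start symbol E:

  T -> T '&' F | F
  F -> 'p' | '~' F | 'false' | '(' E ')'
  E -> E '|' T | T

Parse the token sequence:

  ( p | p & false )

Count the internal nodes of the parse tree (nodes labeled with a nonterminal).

[E [T [F ( [E [E [T [F p]]] | [T [T [F p]] & [F false]]] )]]]

11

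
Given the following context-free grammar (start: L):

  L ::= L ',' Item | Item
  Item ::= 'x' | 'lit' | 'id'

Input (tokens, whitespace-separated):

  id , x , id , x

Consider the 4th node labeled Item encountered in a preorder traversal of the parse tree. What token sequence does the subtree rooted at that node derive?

x

[L [L [L [L [Item id]] , [Item x]] , [Item id]] , [Item x]]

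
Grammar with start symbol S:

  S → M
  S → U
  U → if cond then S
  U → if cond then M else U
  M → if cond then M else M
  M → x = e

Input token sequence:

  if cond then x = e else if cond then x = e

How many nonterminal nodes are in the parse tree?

[S [U if cond then [M x = e] else [U if cond then [S [M x = e]]]]]

6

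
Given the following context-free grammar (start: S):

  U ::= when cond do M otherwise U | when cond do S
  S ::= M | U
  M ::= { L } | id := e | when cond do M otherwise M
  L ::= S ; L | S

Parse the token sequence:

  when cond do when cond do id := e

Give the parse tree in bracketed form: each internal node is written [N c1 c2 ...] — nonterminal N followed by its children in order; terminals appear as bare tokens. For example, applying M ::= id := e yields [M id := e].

S
U
when cond do S
when cond do U
when cond do when cond do S
when cond do when cond do M
when cond do when cond do id := e

[S [U when cond do [S [U when cond do [S [M id := e]]]]]]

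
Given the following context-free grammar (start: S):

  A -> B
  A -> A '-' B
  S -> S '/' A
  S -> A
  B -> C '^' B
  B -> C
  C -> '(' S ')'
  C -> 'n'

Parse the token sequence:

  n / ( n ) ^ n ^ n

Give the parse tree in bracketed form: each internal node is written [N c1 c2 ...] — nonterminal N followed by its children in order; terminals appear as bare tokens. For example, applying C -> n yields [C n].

[S [S [A [B [C n]]]] / [A [B [C ( [S [A [B [C n]]]] )] ^ [B [C n] ^ [B [C n]]]]]]

S
S / A
A / A
B / A
C / A
n / A
n / B
n / C ^ B
n / ( S ) ^ B
n / ( A ) ^ B
n / ( B ) ^ B
n / ( C ) ^ B
n / ( n ) ^ B
n / ( n ) ^ C ^ B
n / ( n ) ^ n ^ B
n / ( n ) ^ n ^ C
n / ( n ) ^ n ^ n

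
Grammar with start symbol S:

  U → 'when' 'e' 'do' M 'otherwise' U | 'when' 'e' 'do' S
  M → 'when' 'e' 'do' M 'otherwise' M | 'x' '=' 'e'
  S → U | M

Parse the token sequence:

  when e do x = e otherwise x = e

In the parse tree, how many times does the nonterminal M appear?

[S [M when e do [M x = e] otherwise [M x = e]]]

3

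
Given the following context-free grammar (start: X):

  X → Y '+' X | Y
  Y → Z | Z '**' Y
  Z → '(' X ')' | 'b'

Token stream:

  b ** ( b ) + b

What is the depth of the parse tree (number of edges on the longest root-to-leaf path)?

7

[X [Y [Z b] ** [Y [Z ( [X [Y [Z b]]] )]]] + [X [Y [Z b]]]]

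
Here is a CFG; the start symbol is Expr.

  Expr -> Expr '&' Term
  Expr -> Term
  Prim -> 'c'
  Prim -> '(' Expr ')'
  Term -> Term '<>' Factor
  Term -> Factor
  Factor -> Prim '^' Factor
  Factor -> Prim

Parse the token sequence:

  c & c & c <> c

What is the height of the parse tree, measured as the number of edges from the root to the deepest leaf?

6

[Expr [Expr [Expr [Term [Factor [Prim c]]]] & [Term [Factor [Prim c]]]] & [Term [Term [Factor [Prim c]]] <> [Factor [Prim c]]]]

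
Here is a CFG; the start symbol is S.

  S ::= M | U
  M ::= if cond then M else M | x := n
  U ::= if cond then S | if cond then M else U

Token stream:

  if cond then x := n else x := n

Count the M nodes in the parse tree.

[S [M if cond then [M x := n] else [M x := n]]]

3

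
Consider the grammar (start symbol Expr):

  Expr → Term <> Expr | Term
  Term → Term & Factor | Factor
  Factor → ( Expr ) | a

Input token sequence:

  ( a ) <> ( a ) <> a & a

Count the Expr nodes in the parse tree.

5

[Expr [Term [Factor ( [Expr [Term [Factor a]]] )]] <> [Expr [Term [Factor ( [Expr [Term [Factor a]]] )]] <> [Expr [Term [Term [Factor a]] & [Factor a]]]]]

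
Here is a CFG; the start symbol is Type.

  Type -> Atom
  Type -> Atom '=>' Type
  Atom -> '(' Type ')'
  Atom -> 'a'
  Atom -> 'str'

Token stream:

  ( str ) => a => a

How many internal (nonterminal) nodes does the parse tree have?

[Type [Atom ( [Type [Atom str]] )] => [Type [Atom a] => [Type [Atom a]]]]

8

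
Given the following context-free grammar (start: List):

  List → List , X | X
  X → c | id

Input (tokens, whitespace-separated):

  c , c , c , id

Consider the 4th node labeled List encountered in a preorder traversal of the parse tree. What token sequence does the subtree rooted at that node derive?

c

[List [List [List [List [X c]] , [X c]] , [X c]] , [X id]]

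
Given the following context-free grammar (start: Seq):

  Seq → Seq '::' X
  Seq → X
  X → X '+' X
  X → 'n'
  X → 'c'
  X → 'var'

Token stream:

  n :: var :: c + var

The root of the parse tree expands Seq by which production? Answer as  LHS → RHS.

[Seq [Seq [Seq [X n]] :: [X var]] :: [X [X c] + [X var]]]

Seq → Seq '::' X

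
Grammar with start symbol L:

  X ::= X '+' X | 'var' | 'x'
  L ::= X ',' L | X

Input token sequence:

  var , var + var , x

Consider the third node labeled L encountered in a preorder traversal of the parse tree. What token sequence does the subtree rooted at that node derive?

x

[L [X var] , [L [X [X var] + [X var]] , [L [X x]]]]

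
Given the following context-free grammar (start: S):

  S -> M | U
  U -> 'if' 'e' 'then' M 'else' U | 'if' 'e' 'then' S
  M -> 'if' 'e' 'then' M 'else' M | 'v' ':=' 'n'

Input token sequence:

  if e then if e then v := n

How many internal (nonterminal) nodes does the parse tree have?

[S [U if e then [S [U if e then [S [M v := n]]]]]]

6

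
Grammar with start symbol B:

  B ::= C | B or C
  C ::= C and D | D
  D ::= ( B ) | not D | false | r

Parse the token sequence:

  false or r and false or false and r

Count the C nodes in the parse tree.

5

[B [B [B [C [D false]]] or [C [C [D r]] and [D false]]] or [C [C [D false]] and [D r]]]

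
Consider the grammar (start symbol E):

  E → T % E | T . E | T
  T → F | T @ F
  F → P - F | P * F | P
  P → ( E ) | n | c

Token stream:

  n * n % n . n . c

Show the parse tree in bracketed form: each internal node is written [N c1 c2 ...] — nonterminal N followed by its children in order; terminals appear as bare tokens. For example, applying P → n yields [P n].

E
T % E
F % E
P * F % E
n * F % E
n * P % E
n * n % E
n * n % T . E
n * n % F . E
n * n % P . E
n * n % n . E
n * n % n . T . E
n * n % n . F . E
n * n % n . P . E
n * n % n . n . E
n * n % n . n . T
n * n % n . n . F
n * n % n . n . P
n * n % n . n . c

[E [T [F [P n] * [F [P n]]]] % [E [T [F [P n]]] . [E [T [F [P n]]] . [E [T [F [P c]]]]]]]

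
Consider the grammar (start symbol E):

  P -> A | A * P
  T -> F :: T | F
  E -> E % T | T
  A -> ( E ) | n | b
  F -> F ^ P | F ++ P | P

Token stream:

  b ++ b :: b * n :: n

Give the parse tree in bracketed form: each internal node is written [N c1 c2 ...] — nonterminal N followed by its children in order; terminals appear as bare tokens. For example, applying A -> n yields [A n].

[E [T [F [F [P [A b]]] ++ [P [A b]]] :: [T [F [P [A b] * [P [A n]]]] :: [T [F [P [A n]]]]]]]

E
T
F :: T
F ++ P :: T
P ++ P :: T
A ++ P :: T
b ++ P :: T
b ++ A :: T
b ++ b :: T
b ++ b :: F :: T
b ++ b :: P :: T
b ++ b :: A * P :: T
b ++ b :: b * P :: T
b ++ b :: b * A :: T
b ++ b :: b * n :: T
b ++ b :: b * n :: F
b ++ b :: b * n :: P
b ++ b :: b * n :: A
b ++ b :: b * n :: n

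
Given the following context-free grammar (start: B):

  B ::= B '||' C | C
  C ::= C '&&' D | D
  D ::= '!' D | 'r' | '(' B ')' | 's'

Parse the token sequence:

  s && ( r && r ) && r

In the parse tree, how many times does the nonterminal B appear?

2

[B [C [C [C [D s]] && [D ( [B [C [C [D r]] && [D r]]] )]] && [D r]]]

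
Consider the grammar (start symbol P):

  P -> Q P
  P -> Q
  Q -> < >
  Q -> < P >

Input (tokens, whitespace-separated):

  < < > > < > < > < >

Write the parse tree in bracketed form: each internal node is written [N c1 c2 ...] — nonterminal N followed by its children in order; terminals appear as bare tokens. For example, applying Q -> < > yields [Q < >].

P
Q P
< P > P
< Q > P
< < > > P
< < > > Q P
< < > > < > P
< < > > < > Q P
< < > > < > < > P
< < > > < > < > Q
< < > > < > < > < >

[P [Q < [P [Q < >]] >] [P [Q < >] [P [Q < >] [P [Q < >]]]]]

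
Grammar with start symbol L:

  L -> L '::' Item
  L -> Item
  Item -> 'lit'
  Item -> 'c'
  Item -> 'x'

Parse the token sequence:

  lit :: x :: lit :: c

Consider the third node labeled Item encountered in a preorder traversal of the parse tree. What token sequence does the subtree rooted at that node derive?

[L [L [L [L [Item lit]] :: [Item x]] :: [Item lit]] :: [Item c]]

lit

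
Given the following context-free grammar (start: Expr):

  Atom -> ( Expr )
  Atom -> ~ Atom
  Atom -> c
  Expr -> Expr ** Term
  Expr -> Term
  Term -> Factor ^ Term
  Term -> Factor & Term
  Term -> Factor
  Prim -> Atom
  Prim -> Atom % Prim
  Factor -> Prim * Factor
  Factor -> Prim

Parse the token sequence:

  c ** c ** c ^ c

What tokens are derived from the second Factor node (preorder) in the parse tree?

c

[Expr [Expr [Expr [Term [Factor [Prim [Atom c]]]]] ** [Term [Factor [Prim [Atom c]]]]] ** [Term [Factor [Prim [Atom c]]] ^ [Term [Factor [Prim [Atom c]]]]]]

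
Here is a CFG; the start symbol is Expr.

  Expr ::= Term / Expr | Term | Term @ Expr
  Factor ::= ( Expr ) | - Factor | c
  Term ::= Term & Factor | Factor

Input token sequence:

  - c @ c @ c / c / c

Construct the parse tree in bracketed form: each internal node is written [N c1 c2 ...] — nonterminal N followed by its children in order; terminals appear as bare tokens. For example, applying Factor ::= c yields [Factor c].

Expr
Term @ Expr
Factor @ Expr
- Factor @ Expr
- c @ Expr
- c @ Term @ Expr
- c @ Factor @ Expr
- c @ c @ Expr
- c @ c @ Term / Expr
- c @ c @ Factor / Expr
- c @ c @ c / Expr
- c @ c @ c / Term / Expr
- c @ c @ c / Factor / Expr
- c @ c @ c / c / Expr
- c @ c @ c / c / Term
- c @ c @ c / c / Factor
- c @ c @ c / c / c

[Expr [Term [Factor - [Factor c]]] @ [Expr [Term [Factor c]] @ [Expr [Term [Factor c]] / [Expr [Term [Factor c]] / [Expr [Term [Factor c]]]]]]]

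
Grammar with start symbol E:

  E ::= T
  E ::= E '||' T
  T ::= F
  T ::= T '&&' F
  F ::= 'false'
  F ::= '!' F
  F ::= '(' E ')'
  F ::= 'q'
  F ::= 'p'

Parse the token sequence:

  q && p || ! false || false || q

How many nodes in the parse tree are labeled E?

[E [E [E [E [T [T [F q]] && [F p]]] || [T [F ! [F false]]]] || [T [F false]]] || [T [F q]]]

4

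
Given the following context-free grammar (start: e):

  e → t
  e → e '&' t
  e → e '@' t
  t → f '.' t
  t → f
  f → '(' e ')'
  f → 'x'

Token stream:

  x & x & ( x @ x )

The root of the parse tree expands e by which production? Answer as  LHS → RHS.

e → e '&' t

[e [e [e [t [f x]]] & [t [f x]]] & [t [f ( [e [e [t [f x]]] @ [t [f x]]] )]]]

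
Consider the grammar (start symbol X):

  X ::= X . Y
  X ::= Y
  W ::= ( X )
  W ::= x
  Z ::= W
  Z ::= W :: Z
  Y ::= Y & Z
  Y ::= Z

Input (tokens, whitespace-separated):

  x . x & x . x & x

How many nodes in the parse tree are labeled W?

5

[X [X [X [Y [Z [W x]]]] . [Y [Y [Z [W x]]] & [Z [W x]]]] . [Y [Y [Z [W x]]] & [Z [W x]]]]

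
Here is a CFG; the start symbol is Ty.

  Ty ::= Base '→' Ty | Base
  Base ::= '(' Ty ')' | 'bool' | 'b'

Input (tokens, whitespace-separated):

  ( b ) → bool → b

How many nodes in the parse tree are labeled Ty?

4

[Ty [Base ( [Ty [Base b]] )] → [Ty [Base bool] → [Ty [Base b]]]]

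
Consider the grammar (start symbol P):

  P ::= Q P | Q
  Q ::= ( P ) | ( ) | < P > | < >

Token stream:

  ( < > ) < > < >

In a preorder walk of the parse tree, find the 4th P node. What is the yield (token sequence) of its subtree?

< >

[P [Q ( [P [Q < >]] )] [P [Q < >] [P [Q < >]]]]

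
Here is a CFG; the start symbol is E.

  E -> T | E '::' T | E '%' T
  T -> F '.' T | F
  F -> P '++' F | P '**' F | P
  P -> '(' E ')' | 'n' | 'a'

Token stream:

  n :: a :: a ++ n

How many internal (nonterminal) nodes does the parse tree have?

14

[E [E [E [T [F [P n]]]] :: [T [F [P a]]]] :: [T [F [P a] ++ [F [P n]]]]]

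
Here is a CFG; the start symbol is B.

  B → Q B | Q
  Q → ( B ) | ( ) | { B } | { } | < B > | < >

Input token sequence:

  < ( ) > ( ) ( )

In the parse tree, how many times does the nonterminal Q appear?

4

[B [Q < [B [Q ( )]] >] [B [Q ( )] [B [Q ( )]]]]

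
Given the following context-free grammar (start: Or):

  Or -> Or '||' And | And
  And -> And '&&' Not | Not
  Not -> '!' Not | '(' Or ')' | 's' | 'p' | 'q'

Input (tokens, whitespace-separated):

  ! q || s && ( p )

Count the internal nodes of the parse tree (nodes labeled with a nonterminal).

[Or [Or [And [Not ! [Not q]]]] || [And [And [Not s]] && [Not ( [Or [And [Not p]]] )]]]

12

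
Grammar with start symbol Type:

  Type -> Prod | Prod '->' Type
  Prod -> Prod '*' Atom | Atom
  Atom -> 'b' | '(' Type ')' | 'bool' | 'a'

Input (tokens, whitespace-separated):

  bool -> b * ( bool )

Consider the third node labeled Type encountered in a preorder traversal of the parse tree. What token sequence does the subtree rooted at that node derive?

[Type [Prod [Atom bool]] -> [Type [Prod [Prod [Atom b]] * [Atom ( [Type [Prod [Atom bool]]] )]]]]

bool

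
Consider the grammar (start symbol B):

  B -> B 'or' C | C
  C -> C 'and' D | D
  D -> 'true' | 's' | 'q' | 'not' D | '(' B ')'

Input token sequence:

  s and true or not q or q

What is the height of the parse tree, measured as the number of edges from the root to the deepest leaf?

6

[B [B [B [C [C [D s]] and [D true]]] or [C [D not [D q]]]] or [C [D q]]]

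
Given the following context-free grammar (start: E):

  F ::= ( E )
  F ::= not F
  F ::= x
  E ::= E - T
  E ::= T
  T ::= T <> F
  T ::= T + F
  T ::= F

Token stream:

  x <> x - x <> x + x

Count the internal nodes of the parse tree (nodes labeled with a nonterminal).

[E [E [T [T [F x]] <> [F x]]] - [T [T [T [F x]] <> [F x]] + [F x]]]

12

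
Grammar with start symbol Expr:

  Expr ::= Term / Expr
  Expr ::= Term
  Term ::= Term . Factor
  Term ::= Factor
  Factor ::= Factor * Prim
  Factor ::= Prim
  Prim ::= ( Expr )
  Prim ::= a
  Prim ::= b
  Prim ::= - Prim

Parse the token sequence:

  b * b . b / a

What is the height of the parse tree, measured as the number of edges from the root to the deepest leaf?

[Expr [Term [Term [Factor [Factor [Prim b]] * [Prim b]]] . [Factor [Prim b]]] / [Expr [Term [Factor [Prim a]]]]]

6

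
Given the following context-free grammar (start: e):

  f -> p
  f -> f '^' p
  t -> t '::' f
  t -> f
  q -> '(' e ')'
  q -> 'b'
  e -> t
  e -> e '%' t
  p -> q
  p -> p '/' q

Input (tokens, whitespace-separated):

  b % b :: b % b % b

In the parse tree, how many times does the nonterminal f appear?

[e [e [e [e [t [f [p [q b]]]]] % [t [t [f [p [q b]]]] :: [f [p [q b]]]]] % [t [f [p [q b]]]]] % [t [f [p [q b]]]]]

5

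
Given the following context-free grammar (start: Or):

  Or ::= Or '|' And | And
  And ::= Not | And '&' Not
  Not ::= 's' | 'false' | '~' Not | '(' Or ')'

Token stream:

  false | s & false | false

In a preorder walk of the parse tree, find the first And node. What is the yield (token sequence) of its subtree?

[Or [Or [Or [And [Not false]]] | [And [And [Not s]] & [Not false]]] | [And [Not false]]]

false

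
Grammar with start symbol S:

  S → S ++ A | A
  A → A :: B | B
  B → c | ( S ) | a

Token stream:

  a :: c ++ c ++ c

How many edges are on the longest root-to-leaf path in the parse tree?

[S [S [S [A [A [B a]] :: [B c]]] ++ [A [B c]]] ++ [A [B c]]]

6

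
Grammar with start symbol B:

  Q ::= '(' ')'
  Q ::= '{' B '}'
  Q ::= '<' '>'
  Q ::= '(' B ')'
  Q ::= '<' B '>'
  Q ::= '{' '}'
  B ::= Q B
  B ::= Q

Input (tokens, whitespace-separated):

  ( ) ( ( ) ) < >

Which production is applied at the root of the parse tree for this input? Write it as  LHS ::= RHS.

[B [Q ( )] [B [Q ( [B [Q ( )]] )] [B [Q < >]]]]

B ::= Q B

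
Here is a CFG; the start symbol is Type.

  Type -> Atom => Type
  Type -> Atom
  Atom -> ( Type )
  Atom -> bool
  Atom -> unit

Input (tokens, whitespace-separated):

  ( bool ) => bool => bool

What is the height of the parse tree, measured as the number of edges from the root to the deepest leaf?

[Type [Atom ( [Type [Atom bool]] )] => [Type [Atom bool] => [Type [Atom bool]]]]

4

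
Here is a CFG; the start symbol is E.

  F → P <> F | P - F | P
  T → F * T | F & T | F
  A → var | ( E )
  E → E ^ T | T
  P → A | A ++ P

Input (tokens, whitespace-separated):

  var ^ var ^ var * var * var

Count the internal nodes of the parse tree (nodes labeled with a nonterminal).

[E [E [E [T [F [P [A var]]]]] ^ [T [F [P [A var]]]]] ^ [T [F [P [A var]]] * [T [F [P [A var]]] * [T [F [P [A var]]]]]]]

23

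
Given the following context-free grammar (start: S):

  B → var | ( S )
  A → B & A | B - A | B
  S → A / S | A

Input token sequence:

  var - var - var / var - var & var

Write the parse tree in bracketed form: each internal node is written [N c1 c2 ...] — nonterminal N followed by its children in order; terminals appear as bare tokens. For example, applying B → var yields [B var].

[S [A [B var] - [A [B var] - [A [B var]]]] / [S [A [B var] - [A [B var] & [A [B var]]]]]]

S
A / S
B - A / S
var - A / S
var - B - A / S
var - var - A / S
var - var - B / S
var - var - var / S
var - var - var / A
var - var - var / B - A
var - var - var / var - A
var - var - var / var - B & A
var - var - var / var - var & A
var - var - var / var - var & B
var - var - var / var - var & var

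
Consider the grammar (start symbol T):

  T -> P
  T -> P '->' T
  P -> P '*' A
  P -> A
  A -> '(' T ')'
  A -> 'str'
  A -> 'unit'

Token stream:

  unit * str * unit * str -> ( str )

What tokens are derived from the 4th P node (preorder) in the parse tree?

[T [P [P [P [P [A unit]] * [A str]] * [A unit]] * [A str]] -> [T [P [A ( [T [P [A str]]] )]]]]

unit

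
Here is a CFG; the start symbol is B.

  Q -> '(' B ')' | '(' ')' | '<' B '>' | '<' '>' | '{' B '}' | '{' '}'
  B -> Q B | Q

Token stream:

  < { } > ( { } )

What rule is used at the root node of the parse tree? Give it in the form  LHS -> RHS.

[B [Q < [B [Q { }]] >] [B [Q ( [B [Q { }]] )]]]

B -> Q B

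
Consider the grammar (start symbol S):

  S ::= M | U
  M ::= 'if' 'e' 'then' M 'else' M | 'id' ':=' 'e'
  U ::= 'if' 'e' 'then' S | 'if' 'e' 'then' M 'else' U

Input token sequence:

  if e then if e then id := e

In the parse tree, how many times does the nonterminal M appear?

1

[S [U if e then [S [U if e then [S [M id := e]]]]]]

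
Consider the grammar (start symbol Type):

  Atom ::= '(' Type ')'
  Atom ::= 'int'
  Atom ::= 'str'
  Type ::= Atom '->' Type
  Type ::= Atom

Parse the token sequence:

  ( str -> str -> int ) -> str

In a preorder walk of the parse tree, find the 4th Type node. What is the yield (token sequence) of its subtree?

int

[Type [Atom ( [Type [Atom str] -> [Type [Atom str] -> [Type [Atom int]]]] )] -> [Type [Atom str]]]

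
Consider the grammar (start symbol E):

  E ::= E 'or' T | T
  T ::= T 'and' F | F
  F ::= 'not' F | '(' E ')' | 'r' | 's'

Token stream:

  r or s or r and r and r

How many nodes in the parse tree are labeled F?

[E [E [E [T [F r]]] or [T [F s]]] or [T [T [T [F r]] and [F r]] and [F r]]]

5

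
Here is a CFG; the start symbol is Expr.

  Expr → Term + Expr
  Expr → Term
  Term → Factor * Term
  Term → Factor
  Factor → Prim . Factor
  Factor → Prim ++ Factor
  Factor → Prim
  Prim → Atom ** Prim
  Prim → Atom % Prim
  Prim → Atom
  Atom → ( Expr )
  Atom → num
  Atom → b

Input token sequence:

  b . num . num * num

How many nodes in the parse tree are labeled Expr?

1

[Expr [Term [Factor [Prim [Atom b]] . [Factor [Prim [Atom num]] . [Factor [Prim [Atom num]]]]] * [Term [Factor [Prim [Atom num]]]]]]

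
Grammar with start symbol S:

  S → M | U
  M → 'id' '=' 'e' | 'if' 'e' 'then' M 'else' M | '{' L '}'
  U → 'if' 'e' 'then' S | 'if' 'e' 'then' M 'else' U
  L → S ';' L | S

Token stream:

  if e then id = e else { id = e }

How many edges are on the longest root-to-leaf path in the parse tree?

6

[S [M if e then [M id = e] else [M { [L [S [M id = e]]] }]]]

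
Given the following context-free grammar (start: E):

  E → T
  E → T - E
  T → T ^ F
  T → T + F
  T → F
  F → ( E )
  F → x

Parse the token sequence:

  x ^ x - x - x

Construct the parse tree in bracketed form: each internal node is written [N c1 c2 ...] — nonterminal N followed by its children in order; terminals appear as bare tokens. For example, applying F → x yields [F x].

[E [T [T [F x]] ^ [F x]] - [E [T [F x]] - [E [T [F x]]]]]

E
T - E
T ^ F - E
F ^ F - E
x ^ F - E
x ^ x - E
x ^ x - T - E
x ^ x - F - E
x ^ x - x - E
x ^ x - x - T
x ^ x - x - F
x ^ x - x - x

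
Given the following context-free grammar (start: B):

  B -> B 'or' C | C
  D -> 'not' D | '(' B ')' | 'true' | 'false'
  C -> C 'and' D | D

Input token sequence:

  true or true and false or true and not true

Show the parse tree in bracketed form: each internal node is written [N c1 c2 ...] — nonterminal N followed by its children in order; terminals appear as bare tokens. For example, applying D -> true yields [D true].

B
B or C
B or C or C
C or C or C
D or C or C
true or C or C
true or C and D or C
true or D and D or C
true or true and D or C
true or true and false or C
true or true and false or C and D
true or true and false or D and D
true or true and false or true and D
true or true and false or true and not D
true or true and false or true and not true

[B [B [B [C [D true]]] or [C [C [D true]] and [D false]]] or [C [C [D true]] and [D not [D true]]]]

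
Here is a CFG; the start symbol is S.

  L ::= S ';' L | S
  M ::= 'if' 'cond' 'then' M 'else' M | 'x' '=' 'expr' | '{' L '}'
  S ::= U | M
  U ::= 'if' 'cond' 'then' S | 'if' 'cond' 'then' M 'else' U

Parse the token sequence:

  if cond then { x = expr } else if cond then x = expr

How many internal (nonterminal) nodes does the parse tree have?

9

[S [U if cond then [M { [L [S [M x = expr]]] }] else [U if cond then [S [M x = expr]]]]]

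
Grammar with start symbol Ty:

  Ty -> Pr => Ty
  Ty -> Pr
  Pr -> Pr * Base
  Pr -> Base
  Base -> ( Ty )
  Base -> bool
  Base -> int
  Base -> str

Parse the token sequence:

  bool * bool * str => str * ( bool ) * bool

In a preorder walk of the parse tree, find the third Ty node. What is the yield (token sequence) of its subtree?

bool

[Ty [Pr [Pr [Pr [Base bool]] * [Base bool]] * [Base str]] => [Ty [Pr [Pr [Pr [Base str]] * [Base ( [Ty [Pr [Base bool]]] )]] * [Base bool]]]]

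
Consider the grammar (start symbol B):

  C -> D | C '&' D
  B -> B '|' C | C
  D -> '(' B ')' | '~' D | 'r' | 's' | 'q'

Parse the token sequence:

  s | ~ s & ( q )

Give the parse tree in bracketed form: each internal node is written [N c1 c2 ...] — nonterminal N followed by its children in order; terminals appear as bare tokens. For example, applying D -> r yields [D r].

[B [B [C [D s]]] | [C [C [D ~ [D s]]] & [D ( [B [C [D q]]] )]]]

B
B | C
C | C
D | C
s | C
s | C & D
s | D & D
s | ~ D & D
s | ~ s & D
s | ~ s & ( B )
s | ~ s & ( C )
s | ~ s & ( D )
s | ~ s & ( q )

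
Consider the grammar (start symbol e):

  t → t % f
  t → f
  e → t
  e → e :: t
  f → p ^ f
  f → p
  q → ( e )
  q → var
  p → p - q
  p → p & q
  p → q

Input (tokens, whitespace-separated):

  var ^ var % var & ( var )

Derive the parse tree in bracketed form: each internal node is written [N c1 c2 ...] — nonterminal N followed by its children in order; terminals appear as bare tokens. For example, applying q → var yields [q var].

e
t
t % f
f % f
p ^ f % f
q ^ f % f
var ^ f % f
var ^ p % f
var ^ q % f
var ^ var % f
var ^ var % p
var ^ var % p & q
var ^ var % q & q
var ^ var % var & q
var ^ var % var & ( e )
var ^ var % var & ( t )
var ^ var % var & ( f )
var ^ var % var & ( p )
var ^ var % var & ( q )
var ^ var % var & ( var )

[e [t [t [f [p [q var]] ^ [f [p [q var]]]]] % [f [p [p [q var]] & [q ( [e [t [f [p [q var]]]]] )]]]]]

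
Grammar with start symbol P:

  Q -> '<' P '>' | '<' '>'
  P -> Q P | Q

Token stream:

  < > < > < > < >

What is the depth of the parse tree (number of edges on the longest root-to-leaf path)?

5

[P [Q < >] [P [Q < >] [P [Q < >] [P [Q < >]]]]]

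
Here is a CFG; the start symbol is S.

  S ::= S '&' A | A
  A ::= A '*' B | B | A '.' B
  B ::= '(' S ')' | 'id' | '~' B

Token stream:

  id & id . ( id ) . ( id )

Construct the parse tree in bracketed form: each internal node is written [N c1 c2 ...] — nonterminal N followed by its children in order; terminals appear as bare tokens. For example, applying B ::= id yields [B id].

S
S & A
A & A
B & A
id & A
id & A . B
id & A . B . B
id & B . B . B
id & id . B . B
id & id . ( S ) . B
id & id . ( A ) . B
id & id . ( B ) . B
id & id . ( id ) . B
id & id . ( id ) . ( S )
id & id . ( id ) . ( A )
id & id . ( id ) . ( B )
id & id . ( id ) . ( id )

[S [S [A [B id]]] & [A [A [A [B id]] . [B ( [S [A [B id]]] )]] . [B ( [S [A [B id]]] )]]]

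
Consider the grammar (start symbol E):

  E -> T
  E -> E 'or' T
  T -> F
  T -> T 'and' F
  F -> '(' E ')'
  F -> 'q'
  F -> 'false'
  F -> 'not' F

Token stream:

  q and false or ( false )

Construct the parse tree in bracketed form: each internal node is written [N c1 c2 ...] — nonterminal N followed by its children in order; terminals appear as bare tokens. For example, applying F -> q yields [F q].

E
E or T
T or T
T and F or T
F and F or T
q and F or T
q and false or T
q and false or F
q and false or ( E )
q and false or ( T )
q and false or ( F )
q and false or ( false )

[E [E [T [T [F q]] and [F false]]] or [T [F ( [E [T [F false]]] )]]]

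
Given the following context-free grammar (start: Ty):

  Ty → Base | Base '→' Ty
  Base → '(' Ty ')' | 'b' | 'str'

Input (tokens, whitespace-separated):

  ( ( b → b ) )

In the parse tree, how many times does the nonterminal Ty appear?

4

[Ty [Base ( [Ty [Base ( [Ty [Base b] → [Ty [Base b]]] )]] )]]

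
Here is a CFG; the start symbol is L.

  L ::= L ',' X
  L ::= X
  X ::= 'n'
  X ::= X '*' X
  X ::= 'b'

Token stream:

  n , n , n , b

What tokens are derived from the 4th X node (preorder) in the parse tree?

b

[L [L [L [L [X n]] , [X n]] , [X n]] , [X b]]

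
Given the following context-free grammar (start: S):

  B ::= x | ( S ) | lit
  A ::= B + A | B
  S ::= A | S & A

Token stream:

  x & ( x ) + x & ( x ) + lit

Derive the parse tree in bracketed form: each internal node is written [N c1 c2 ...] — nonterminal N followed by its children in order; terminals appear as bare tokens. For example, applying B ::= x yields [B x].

S
S & A
S & A & A
A & A & A
B & A & A
x & A & A
x & B + A & A
x & ( S ) + A & A
x & ( A ) + A & A
x & ( B ) + A & A
x & ( x ) + A & A
x & ( x ) + B & A
x & ( x ) + x & A
x & ( x ) + x & B + A
x & ( x ) + x & ( S ) + A
x & ( x ) + x & ( A ) + A
x & ( x ) + x & ( B ) + A
x & ( x ) + x & ( x ) + A
x & ( x ) + x & ( x ) + B
x & ( x ) + x & ( x ) + lit

[S [S [S [A [B x]]] & [A [B ( [S [A [B x]]] )] + [A [B x]]]] & [A [B ( [S [A [B x]]] )] + [A [B lit]]]]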